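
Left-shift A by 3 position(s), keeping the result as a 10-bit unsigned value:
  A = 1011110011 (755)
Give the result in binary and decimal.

Shift left by 3: drop the top 3 bit(s), append 3 zero(s) on the right.
  1011110011  ->  discard [101], keep [1110011], append 000
= 1110011000

Answer: 1110011000 (920)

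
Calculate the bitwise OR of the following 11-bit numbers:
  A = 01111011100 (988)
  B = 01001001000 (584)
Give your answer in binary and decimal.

Apply | to each column (1 where either bit is 1):
  01111011100
| 01001001000
-------------
  01111011100

Answer: 01111011100 (988)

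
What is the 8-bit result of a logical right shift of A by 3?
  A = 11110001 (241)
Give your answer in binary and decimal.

Logical shift right by 3: drop the bottom 3 bit(s), prepend 3 zero(s) on the left.
  11110001  ->  keep [11110], discard [001], prepend 000
= 00011110

Answer: 00011110 (30)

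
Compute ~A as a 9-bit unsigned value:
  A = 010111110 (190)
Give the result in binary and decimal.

Flip each bit (0->1, 1->0):
  010111110
  101000001

Answer: 101000001 (321)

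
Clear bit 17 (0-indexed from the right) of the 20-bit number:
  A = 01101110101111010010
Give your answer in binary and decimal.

Mask = ~(1 << 17) = 11011111111111111111
Bit 17 of A is 1, so AND-ing with the mask clears it to 0.
  01101110101111010010
& 11011111111111111111
----------------------
  01001110101111010010

Answer: 01001110101111010010 (322514)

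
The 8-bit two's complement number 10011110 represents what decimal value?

MSB is 1, so the value is negative. Find the magnitude:
1. Invert bits:  01100001
2. Add 1:        01100010  = 98
3. Apply sign:   -98

Answer: -98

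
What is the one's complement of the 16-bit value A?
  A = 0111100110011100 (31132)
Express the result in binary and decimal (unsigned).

Flip each bit (0->1, 1->0):
  0111100110011100
  1000011001100011

Answer: 1000011001100011 (34403)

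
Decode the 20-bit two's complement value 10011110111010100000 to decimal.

MSB is 1, so the value is negative. Find the magnitude:
1. Invert bits:  01100001000101011111
2. Add 1:        01100001000101100000  = 397664
3. Apply sign:   -397664

Answer: -397664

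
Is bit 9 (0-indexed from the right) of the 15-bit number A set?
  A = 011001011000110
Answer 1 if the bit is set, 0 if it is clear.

Bit 9 is the 10th from the right.
  011001011000110
       ^
That bit is 1.

Answer: 1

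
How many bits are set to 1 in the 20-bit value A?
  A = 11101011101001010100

11101011101001010100
1-bits at positions (from bit 0 = LSB): 2, 4, 6, 9, 11, 12, 13, 15, 17, 18, 19
Count = 11

Answer: 11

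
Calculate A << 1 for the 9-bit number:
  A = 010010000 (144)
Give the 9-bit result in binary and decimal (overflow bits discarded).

Shift left by 1: drop the top 1 bit(s), append 1 zero(s) on the right.
  010010000  ->  discard [0], keep [10010000], append 0
= 100100000

Answer: 100100000 (288)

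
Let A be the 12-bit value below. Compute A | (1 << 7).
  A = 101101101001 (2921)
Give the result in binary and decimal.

Mask = 1 << 7 = 000010000000
Bit 7 of A is 0, so OR-ing with the mask flips it to 1.
  101101101001
| 000010000000
--------------
  101111101001

Answer: 101111101001 (3049)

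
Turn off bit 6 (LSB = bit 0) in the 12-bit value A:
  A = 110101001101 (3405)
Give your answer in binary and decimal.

Mask = ~(1 << 6) = 111110111111
Bit 6 of A is 1, so AND-ing with the mask clears it to 0.
  110101001101
& 111110111111
--------------
  110100001101

Answer: 110100001101 (3341)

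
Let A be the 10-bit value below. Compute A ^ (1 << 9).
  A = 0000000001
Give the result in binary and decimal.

Mask = 1 << 9 = 1000000000
Bit 9 of A is 0; XOR with the mask flips it to 1.
  0000000001
^ 1000000000
------------
  1000000001

Answer: 1000000001 (513)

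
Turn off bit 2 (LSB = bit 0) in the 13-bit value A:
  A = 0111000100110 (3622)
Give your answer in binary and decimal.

Mask = ~(1 << 2) = 1111111111011
Bit 2 of A is 1, so AND-ing with the mask clears it to 0.
  0111000100110
& 1111111111011
---------------
  0111000100010

Answer: 0111000100010 (3618)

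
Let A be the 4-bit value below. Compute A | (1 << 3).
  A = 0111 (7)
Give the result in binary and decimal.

Mask = 1 << 3 = 1000
Bit 3 of A is 0, so OR-ing with the mask flips it to 1.
  0111
| 1000
------
  1111

Answer: 1111 (15)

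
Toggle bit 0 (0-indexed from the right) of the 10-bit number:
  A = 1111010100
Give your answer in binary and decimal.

Mask = 1 << 0 = 0000000001
Bit 0 of A is 0; XOR with the mask flips it to 1.
  1111010100
^ 0000000001
------------
  1111010101

Answer: 1111010101 (981)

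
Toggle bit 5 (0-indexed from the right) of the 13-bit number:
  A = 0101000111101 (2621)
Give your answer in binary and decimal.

Mask = 1 << 5 = 0000000100000
Bit 5 of A is 1; XOR with the mask flips it to 0.
  0101000111101
^ 0000000100000
---------------
  0101000011101

Answer: 0101000011101 (2589)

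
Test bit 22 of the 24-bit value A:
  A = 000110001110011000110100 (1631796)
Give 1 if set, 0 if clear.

Bit 22 is the 23rd from the right.
  000110001110011000110100
   ^
That bit is 0.

Answer: 0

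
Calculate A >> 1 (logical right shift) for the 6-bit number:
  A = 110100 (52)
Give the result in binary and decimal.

Logical shift right by 1: drop the bottom 1 bit(s), prepend 1 zero(s) on the left.
  110100  ->  keep [11010], discard [0], prepend 0
= 011010

Answer: 011010 (26)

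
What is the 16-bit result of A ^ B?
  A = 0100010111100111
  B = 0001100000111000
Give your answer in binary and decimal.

Apply ^ to each column (1 where bits differ):
  0100010111100111
^ 0001100000111000
------------------
  0101110111011111

Answer: 0101110111011111 (24031)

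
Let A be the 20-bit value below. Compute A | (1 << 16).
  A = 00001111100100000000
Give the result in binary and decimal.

Mask = 1 << 16 = 00010000000000000000
Bit 16 of A is 0, so OR-ing with the mask flips it to 1.
  00001111100100000000
| 00010000000000000000
----------------------
  00011111100100000000

Answer: 00011111100100000000 (129280)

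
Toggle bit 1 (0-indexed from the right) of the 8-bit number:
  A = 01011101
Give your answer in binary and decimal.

Mask = 1 << 1 = 00000010
Bit 1 of A is 0; XOR with the mask flips it to 1.
  01011101
^ 00000010
----------
  01011111

Answer: 01011111 (95)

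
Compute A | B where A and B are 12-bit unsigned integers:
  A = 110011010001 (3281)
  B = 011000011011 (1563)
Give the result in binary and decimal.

Apply | to each column (1 where either bit is 1):
  110011010001
| 011000011011
--------------
  111011011011

Answer: 111011011011 (3803)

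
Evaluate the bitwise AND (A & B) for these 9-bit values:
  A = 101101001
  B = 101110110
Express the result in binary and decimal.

Apply & to each column (1 only where both bits are 1):
  101101001
& 101110110
-----------
  101100000

Answer: 101100000 (352)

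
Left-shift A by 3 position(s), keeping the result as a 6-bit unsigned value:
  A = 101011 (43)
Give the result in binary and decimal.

Shift left by 3: drop the top 3 bit(s), append 3 zero(s) on the right.
  101011  ->  discard [101], keep [011], append 000
= 011000

Answer: 011000 (24)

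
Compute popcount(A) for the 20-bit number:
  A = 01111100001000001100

01111100001000001100
1-bits at positions (from bit 0 = LSB): 2, 3, 9, 14, 15, 16, 17, 18
Count = 8

Answer: 8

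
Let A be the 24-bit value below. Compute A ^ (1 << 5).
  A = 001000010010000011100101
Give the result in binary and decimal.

Mask = 1 << 5 = 000000000000000000100000
Bit 5 of A is 1; XOR with the mask flips it to 0.
  001000010010000011100101
^ 000000000000000000100000
--------------------------
  001000010010000011000101

Answer: 001000010010000011000101 (2171077)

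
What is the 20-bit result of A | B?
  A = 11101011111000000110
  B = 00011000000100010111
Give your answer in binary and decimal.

Apply | to each column (1 where either bit is 1):
  11101011111000000110
| 00011000000100010111
----------------------
  11111011111100010111

Answer: 11111011111100010111 (1031959)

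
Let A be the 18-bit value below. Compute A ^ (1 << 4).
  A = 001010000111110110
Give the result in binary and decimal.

Mask = 1 << 4 = 000000000000010000
Bit 4 of A is 1; XOR with the mask flips it to 0.
  001010000111110110
^ 000000000000010000
--------------------
  001010000111100110

Answer: 001010000111100110 (41446)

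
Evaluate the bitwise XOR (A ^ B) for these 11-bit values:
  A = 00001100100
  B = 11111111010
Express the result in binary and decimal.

Apply ^ to each column (1 where bits differ):
  00001100100
^ 11111111010
-------------
  11110011110

Answer: 11110011110 (1950)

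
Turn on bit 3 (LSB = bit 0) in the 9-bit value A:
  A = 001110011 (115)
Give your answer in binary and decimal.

Mask = 1 << 3 = 000001000
Bit 3 of A is 0, so OR-ing with the mask flips it to 1.
  001110011
| 000001000
-----------
  001111011

Answer: 001111011 (123)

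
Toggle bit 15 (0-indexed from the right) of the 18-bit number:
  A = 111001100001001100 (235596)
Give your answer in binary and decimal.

Mask = 1 << 15 = 001000000000000000
Bit 15 of A is 1; XOR with the mask flips it to 0.
  111001100001001100
^ 001000000000000000
--------------------
  110001100001001100

Answer: 110001100001001100 (202828)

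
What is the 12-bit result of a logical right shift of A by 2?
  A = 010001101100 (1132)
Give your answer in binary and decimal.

Logical shift right by 2: drop the bottom 2 bit(s), prepend 2 zero(s) on the left.
  010001101100  ->  keep [0100011011], discard [00], prepend 00
= 000100011011

Answer: 000100011011 (283)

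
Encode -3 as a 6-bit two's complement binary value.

1. Binary of +3:  000011
2. Invert bits:     111100
3. Add 1:           111101

Answer: 111101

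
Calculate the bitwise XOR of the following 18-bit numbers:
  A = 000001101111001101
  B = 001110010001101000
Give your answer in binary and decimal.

Apply ^ to each column (1 where bits differ):
  000001101111001101
^ 001110010001101000
--------------------
  001111111110100101

Answer: 001111111110100101 (65445)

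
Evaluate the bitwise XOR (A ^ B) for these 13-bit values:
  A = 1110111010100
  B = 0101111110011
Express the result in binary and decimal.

Apply ^ to each column (1 where bits differ):
  1110111010100
^ 0101111110011
---------------
  1011000100111

Answer: 1011000100111 (5671)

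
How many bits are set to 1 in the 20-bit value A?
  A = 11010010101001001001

11010010101001001001
1-bits at positions (from bit 0 = LSB): 0, 3, 6, 9, 11, 13, 16, 18, 19
Count = 9

Answer: 9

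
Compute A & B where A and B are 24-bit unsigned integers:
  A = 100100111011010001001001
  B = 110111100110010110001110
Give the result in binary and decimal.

Apply & to each column (1 only where both bits are 1):
  100100111011010001001001
& 110111100110010110001110
--------------------------
  100100100010010000001000

Answer: 100100100010010000001000 (9577480)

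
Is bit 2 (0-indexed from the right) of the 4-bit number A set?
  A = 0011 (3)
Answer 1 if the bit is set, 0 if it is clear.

Bit 2 is the 3rd from the right.
  0011
   ^
That bit is 0.

Answer: 0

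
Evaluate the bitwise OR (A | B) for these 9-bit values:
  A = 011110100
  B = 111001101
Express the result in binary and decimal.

Apply | to each column (1 where either bit is 1):
  011110100
| 111001101
-----------
  111111101

Answer: 111111101 (509)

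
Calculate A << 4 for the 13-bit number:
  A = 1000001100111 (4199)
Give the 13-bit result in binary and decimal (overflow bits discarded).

Shift left by 4: drop the top 4 bit(s), append 4 zero(s) on the right.
  1000001100111  ->  discard [1000], keep [001100111], append 0000
= 0011001110000

Answer: 0011001110000 (1648)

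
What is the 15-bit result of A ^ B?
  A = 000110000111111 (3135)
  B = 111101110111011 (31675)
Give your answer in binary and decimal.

Apply ^ to each column (1 where bits differ):
  000110000111111
^ 111101110111011
-----------------
  111011110000100

Answer: 111011110000100 (30596)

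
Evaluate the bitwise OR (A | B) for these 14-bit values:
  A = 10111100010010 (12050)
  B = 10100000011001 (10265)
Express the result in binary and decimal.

Apply | to each column (1 where either bit is 1):
  10111100010010
| 10100000011001
----------------
  10111100011011

Answer: 10111100011011 (12059)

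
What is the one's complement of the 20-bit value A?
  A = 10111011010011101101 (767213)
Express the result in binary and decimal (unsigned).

Flip each bit (0->1, 1->0):
  10111011010011101101
  01000100101100010010

Answer: 01000100101100010010 (281362)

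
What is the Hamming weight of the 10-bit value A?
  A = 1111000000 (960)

1111000000
1-bits at positions (from bit 0 = LSB): 6, 7, 8, 9
Count = 4

Answer: 4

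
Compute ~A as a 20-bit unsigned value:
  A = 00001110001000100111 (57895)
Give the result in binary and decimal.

Flip each bit (0->1, 1->0):
  00001110001000100111
  11110001110111011000

Answer: 11110001110111011000 (990680)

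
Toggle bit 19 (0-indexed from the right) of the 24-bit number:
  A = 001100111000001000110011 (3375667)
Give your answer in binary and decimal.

Mask = 1 << 19 = 000010000000000000000000
Bit 19 of A is 0; XOR with the mask flips it to 1.
  001100111000001000110011
^ 000010000000000000000000
--------------------------
  001110111000001000110011

Answer: 001110111000001000110011 (3899955)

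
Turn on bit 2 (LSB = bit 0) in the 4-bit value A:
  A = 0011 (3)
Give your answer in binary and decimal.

Mask = 1 << 2 = 0100
Bit 2 of A is 0, so OR-ing with the mask flips it to 1.
  0011
| 0100
------
  0111

Answer: 0111 (7)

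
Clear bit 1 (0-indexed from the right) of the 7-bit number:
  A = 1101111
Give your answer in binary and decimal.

Mask = ~(1 << 1) = 1111101
Bit 1 of A is 1, so AND-ing with the mask clears it to 0.
  1101111
& 1111101
---------
  1101101

Answer: 1101101 (109)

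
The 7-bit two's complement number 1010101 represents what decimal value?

MSB is 1, so the value is negative. Find the magnitude:
1. Invert bits:  0101010
2. Add 1:        0101011  = 43
3. Apply sign:   -43

Answer: -43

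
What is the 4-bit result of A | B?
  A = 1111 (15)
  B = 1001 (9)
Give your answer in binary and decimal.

Apply | to each column (1 where either bit is 1):
  1111
| 1001
------
  1111

Answer: 1111 (15)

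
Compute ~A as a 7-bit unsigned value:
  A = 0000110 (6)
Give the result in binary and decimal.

Flip each bit (0->1, 1->0):
  0000110
  1111001

Answer: 1111001 (121)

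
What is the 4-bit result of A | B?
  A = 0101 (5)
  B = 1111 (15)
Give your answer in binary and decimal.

Apply | to each column (1 where either bit is 1):
  0101
| 1111
------
  1111

Answer: 1111 (15)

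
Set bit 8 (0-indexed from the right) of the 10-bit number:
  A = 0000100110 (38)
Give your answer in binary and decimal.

Mask = 1 << 8 = 0100000000
Bit 8 of A is 0, so OR-ing with the mask flips it to 1.
  0000100110
| 0100000000
------------
  0100100110

Answer: 0100100110 (294)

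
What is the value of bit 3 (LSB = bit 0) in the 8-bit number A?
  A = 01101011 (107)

Bit 3 is the 4th from the right.
  01101011
      ^
That bit is 1.

Answer: 1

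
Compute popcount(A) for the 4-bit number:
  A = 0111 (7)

0111
1-bits at positions (from bit 0 = LSB): 0, 1, 2
Count = 3

Answer: 3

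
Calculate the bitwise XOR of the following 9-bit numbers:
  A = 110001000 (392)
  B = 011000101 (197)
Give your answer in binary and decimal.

Apply ^ to each column (1 where bits differ):
  110001000
^ 011000101
-----------
  101001101

Answer: 101001101 (333)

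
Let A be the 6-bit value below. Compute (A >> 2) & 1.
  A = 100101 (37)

Bit 2 is the 3rd from the right.
  100101
     ^
That bit is 1.

Answer: 1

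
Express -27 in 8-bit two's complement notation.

1. Binary of +27:  00011011
2. Invert bits:     11100100
3. Add 1:           11100101

Answer: 11100101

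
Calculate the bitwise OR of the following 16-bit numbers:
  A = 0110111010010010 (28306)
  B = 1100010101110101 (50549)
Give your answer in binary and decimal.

Apply | to each column (1 where either bit is 1):
  0110111010010010
| 1100010101110101
------------------
  1110111111110111

Answer: 1110111111110111 (61431)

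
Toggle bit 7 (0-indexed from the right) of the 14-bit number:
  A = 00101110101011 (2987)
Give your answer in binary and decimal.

Mask = 1 << 7 = 00000010000000
Bit 7 of A is 1; XOR with the mask flips it to 0.
  00101110101011
^ 00000010000000
----------------
  00101100101011

Answer: 00101100101011 (2859)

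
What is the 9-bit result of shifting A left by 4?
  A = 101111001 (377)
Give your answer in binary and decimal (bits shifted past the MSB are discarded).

Shift left by 4: drop the top 4 bit(s), append 4 zero(s) on the right.
  101111001  ->  discard [1011], keep [11001], append 0000
= 110010000

Answer: 110010000 (400)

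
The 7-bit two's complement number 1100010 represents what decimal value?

MSB is 1, so the value is negative. Find the magnitude:
1. Invert bits:  0011101
2. Add 1:        0011110  = 30
3. Apply sign:   -30

Answer: -30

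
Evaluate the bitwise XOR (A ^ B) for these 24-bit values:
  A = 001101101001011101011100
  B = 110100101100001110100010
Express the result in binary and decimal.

Apply ^ to each column (1 where bits differ):
  001101101001011101011100
^ 110100101100001110100010
--------------------------
  111001000101010011111110

Answer: 111001000101010011111110 (14963966)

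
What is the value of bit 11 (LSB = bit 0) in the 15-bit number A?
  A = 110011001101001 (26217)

Bit 11 is the 12th from the right.
  110011001101001
     ^
That bit is 0.

Answer: 0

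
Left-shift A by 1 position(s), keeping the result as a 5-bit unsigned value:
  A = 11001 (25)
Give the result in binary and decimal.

Shift left by 1: drop the top 1 bit(s), append 1 zero(s) on the right.
  11001  ->  discard [1], keep [1001], append 0
= 10010

Answer: 10010 (18)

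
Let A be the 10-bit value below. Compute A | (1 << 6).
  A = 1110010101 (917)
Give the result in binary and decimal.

Mask = 1 << 6 = 0001000000
Bit 6 of A is 0, so OR-ing with the mask flips it to 1.
  1110010101
| 0001000000
------------
  1111010101

Answer: 1111010101 (981)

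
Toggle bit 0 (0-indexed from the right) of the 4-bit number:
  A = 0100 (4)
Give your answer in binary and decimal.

Mask = 1 << 0 = 0001
Bit 0 of A is 0; XOR with the mask flips it to 1.
  0100
^ 0001
------
  0101

Answer: 0101 (5)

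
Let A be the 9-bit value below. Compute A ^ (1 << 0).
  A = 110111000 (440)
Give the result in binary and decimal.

Mask = 1 << 0 = 000000001
Bit 0 of A is 0; XOR with the mask flips it to 1.
  110111000
^ 000000001
-----------
  110111001

Answer: 110111001 (441)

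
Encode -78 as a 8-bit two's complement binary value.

1. Binary of +78:  01001110
2. Invert bits:     10110001
3. Add 1:           10110010

Answer: 10110010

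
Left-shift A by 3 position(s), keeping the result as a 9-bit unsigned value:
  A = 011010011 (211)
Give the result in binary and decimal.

Shift left by 3: drop the top 3 bit(s), append 3 zero(s) on the right.
  011010011  ->  discard [011], keep [010011], append 000
= 010011000

Answer: 010011000 (152)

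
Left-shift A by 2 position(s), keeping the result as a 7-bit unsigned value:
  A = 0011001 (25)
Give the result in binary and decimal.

Shift left by 2: drop the top 2 bit(s), append 2 zero(s) on the right.
  0011001  ->  discard [00], keep [11001], append 00
= 1100100

Answer: 1100100 (100)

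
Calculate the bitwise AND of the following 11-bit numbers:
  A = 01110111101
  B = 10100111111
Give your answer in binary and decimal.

Apply & to each column (1 only where both bits are 1):
  01110111101
& 10100111111
-------------
  00100111101

Answer: 00100111101 (317)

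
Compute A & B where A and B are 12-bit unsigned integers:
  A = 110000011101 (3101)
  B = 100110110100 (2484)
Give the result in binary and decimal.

Apply & to each column (1 only where both bits are 1):
  110000011101
& 100110110100
--------------
  100000010100

Answer: 100000010100 (2068)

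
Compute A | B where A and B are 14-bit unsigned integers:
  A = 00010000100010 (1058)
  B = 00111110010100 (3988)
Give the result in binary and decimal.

Apply | to each column (1 where either bit is 1):
  00010000100010
| 00111110010100
----------------
  00111110110110

Answer: 00111110110110 (4022)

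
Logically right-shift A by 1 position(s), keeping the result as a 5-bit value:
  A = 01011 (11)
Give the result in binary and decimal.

Logical shift right by 1: drop the bottom 1 bit(s), prepend 1 zero(s) on the left.
  01011  ->  keep [0101], discard [1], prepend 0
= 00101

Answer: 00101 (5)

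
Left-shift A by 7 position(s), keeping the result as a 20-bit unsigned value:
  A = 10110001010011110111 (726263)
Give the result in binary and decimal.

Shift left by 7: drop the top 7 bit(s), append 7 zero(s) on the right.
  10110001010011110111  ->  discard [1011000], keep [1010011110111], append 0000000
= 10100111101110000000

Answer: 10100111101110000000 (686976)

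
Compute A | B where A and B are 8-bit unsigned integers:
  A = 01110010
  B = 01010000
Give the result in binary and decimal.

Apply | to each column (1 where either bit is 1):
  01110010
| 01010000
----------
  01110010

Answer: 01110010 (114)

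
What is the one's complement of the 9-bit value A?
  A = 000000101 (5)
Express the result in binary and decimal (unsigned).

Flip each bit (0->1, 1->0):
  000000101
  111111010

Answer: 111111010 (506)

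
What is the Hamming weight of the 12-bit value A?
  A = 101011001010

101011001010
1-bits at positions (from bit 0 = LSB): 1, 3, 6, 7, 9, 11
Count = 6

Answer: 6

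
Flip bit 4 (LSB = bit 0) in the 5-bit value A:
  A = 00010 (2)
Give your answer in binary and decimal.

Mask = 1 << 4 = 10000
Bit 4 of A is 0; XOR with the mask flips it to 1.
  00010
^ 10000
-------
  10010

Answer: 10010 (18)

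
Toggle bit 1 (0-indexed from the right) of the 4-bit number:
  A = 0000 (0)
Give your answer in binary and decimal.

Mask = 1 << 1 = 0010
Bit 1 of A is 0; XOR with the mask flips it to 1.
  0000
^ 0010
------
  0010

Answer: 0010 (2)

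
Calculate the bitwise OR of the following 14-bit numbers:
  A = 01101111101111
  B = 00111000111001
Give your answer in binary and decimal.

Apply | to each column (1 where either bit is 1):
  01101111101111
| 00111000111001
----------------
  01111111111111

Answer: 01111111111111 (8191)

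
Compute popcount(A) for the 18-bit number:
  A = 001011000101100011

001011000101100011
1-bits at positions (from bit 0 = LSB): 0, 1, 5, 6, 8, 12, 13, 15
Count = 8

Answer: 8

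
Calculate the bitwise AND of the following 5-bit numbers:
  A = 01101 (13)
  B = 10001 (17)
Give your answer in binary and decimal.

Apply & to each column (1 only where both bits are 1):
  01101
& 10001
-------
  00001

Answer: 00001 (1)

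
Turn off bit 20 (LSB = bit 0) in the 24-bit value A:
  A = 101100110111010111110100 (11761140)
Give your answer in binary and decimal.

Mask = ~(1 << 20) = 111011111111111111111111
Bit 20 of A is 1, so AND-ing with the mask clears it to 0.
  101100110111010111110100
& 111011111111111111111111
--------------------------
  101000110111010111110100

Answer: 101000110111010111110100 (10712564)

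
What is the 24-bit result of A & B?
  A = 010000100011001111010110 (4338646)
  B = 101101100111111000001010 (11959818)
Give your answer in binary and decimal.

Apply & to each column (1 only where both bits are 1):
  010000100011001111010110
& 101101100111111000001010
--------------------------
  000000100011001000000010

Answer: 000000100011001000000010 (143874)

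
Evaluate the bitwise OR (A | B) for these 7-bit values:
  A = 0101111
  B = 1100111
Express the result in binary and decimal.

Apply | to each column (1 where either bit is 1):
  0101111
| 1100111
---------
  1101111

Answer: 1101111 (111)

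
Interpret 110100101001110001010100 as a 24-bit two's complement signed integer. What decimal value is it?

MSB is 1, so the value is negative. Find the magnitude:
1. Invert bits:  001011010110001110101011
2. Add 1:        001011010110001110101100  = 2974636
3. Apply sign:   -2974636

Answer: -2974636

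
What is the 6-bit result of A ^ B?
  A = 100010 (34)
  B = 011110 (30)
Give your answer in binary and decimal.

Apply ^ to each column (1 where bits differ):
  100010
^ 011110
--------
  111100

Answer: 111100 (60)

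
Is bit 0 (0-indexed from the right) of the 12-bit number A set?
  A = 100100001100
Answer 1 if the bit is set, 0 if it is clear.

Bit 0 is the 1st from the right.
  100100001100
             ^
That bit is 0.

Answer: 0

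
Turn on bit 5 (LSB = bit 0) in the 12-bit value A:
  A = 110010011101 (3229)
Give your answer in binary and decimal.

Mask = 1 << 5 = 000000100000
Bit 5 of A is 0, so OR-ing with the mask flips it to 1.
  110010011101
| 000000100000
--------------
  110010111101

Answer: 110010111101 (3261)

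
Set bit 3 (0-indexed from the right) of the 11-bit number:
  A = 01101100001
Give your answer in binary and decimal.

Mask = 1 << 3 = 00000001000
Bit 3 of A is 0, so OR-ing with the mask flips it to 1.
  01101100001
| 00000001000
-------------
  01101101001

Answer: 01101101001 (873)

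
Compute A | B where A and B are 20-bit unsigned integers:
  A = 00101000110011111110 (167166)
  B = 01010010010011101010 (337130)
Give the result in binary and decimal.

Apply | to each column (1 where either bit is 1):
  00101000110011111110
| 01010010010011101010
----------------------
  01111010110011111110

Answer: 01111010110011111110 (503038)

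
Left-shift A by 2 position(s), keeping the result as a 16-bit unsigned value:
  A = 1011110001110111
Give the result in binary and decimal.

Shift left by 2: drop the top 2 bit(s), append 2 zero(s) on the right.
  1011110001110111  ->  discard [10], keep [11110001110111], append 00
= 1111000111011100

Answer: 1111000111011100 (61916)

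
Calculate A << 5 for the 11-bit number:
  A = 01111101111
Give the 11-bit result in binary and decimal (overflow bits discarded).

Shift left by 5: drop the top 5 bit(s), append 5 zero(s) on the right.
  01111101111  ->  discard [01111], keep [101111], append 00000
= 10111100000

Answer: 10111100000 (1504)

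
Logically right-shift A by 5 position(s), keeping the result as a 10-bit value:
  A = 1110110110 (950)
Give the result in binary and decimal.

Logical shift right by 5: drop the bottom 5 bit(s), prepend 5 zero(s) on the left.
  1110110110  ->  keep [11101], discard [10110], prepend 00000
= 0000011101

Answer: 0000011101 (29)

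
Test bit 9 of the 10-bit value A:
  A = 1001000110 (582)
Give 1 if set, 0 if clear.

Bit 9 is the 10th from the right.
  1001000110
  ^
That bit is 1.

Answer: 1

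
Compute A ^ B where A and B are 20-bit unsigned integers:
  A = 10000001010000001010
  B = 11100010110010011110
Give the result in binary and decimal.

Apply ^ to each column (1 where bits differ):
  10000001010000001010
^ 11100010110010011110
----------------------
  01100011100010010100

Answer: 01100011100010010100 (407700)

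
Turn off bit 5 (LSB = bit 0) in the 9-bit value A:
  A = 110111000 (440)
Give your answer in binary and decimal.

Mask = ~(1 << 5) = 111011111
Bit 5 of A is 1, so AND-ing with the mask clears it to 0.
  110111000
& 111011111
-----------
  110011000

Answer: 110011000 (408)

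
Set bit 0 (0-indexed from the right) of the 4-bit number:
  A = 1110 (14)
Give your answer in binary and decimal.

Mask = 1 << 0 = 0001
Bit 0 of A is 0, so OR-ing with the mask flips it to 1.
  1110
| 0001
------
  1111

Answer: 1111 (15)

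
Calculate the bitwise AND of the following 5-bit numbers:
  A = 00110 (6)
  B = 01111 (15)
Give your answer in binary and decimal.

Apply & to each column (1 only where both bits are 1):
  00110
& 01111
-------
  00110

Answer: 00110 (6)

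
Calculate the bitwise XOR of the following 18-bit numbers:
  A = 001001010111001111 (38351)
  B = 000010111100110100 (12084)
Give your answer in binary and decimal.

Apply ^ to each column (1 where bits differ):
  001001010111001111
^ 000010111100110100
--------------------
  001011101011111011

Answer: 001011101011111011 (47867)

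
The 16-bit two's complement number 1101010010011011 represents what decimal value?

MSB is 1, so the value is negative. Find the magnitude:
1. Invert bits:  0010101101100100
2. Add 1:        0010101101100101  = 11109
3. Apply sign:   -11109

Answer: -11109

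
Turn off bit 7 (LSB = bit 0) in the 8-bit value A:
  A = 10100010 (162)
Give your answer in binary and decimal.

Mask = ~(1 << 7) = 01111111
Bit 7 of A is 1, so AND-ing with the mask clears it to 0.
  10100010
& 01111111
----------
  00100010

Answer: 00100010 (34)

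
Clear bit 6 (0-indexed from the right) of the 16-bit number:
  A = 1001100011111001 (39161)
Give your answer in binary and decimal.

Mask = ~(1 << 6) = 1111111110111111
Bit 6 of A is 1, so AND-ing with the mask clears it to 0.
  1001100011111001
& 1111111110111111
------------------
  1001100010111001

Answer: 1001100010111001 (39097)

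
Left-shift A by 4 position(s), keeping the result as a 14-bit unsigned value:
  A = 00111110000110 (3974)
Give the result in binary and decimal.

Shift left by 4: drop the top 4 bit(s), append 4 zero(s) on the right.
  00111110000110  ->  discard [0011], keep [1110000110], append 0000
= 11100001100000

Answer: 11100001100000 (14432)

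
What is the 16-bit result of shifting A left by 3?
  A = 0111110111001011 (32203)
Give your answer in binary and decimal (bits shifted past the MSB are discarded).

Shift left by 3: drop the top 3 bit(s), append 3 zero(s) on the right.
  0111110111001011  ->  discard [011], keep [1110111001011], append 000
= 1110111001011000

Answer: 1110111001011000 (61016)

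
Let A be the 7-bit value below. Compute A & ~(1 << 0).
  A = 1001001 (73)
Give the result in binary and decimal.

Mask = ~(1 << 0) = 1111110
Bit 0 of A is 1, so AND-ing with the mask clears it to 0.
  1001001
& 1111110
---------
  1001000

Answer: 1001000 (72)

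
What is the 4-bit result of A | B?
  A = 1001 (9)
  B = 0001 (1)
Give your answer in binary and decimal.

Apply | to each column (1 where either bit is 1):
  1001
| 0001
------
  1001

Answer: 1001 (9)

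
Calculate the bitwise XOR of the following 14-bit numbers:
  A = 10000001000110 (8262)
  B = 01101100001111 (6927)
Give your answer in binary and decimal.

Apply ^ to each column (1 where bits differ):
  10000001000110
^ 01101100001111
----------------
  11101101001001

Answer: 11101101001001 (15177)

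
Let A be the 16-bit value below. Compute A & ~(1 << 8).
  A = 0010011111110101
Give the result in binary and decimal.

Mask = ~(1 << 8) = 1111111011111111
Bit 8 of A is 1, so AND-ing with the mask clears it to 0.
  0010011111110101
& 1111111011111111
------------------
  0010011011110101

Answer: 0010011011110101 (9973)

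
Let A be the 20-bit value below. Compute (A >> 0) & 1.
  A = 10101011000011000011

Bit 0 is the 1st from the right.
  10101011000011000011
                     ^
That bit is 1.

Answer: 1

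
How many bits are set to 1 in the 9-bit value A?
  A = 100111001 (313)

100111001
1-bits at positions (from bit 0 = LSB): 0, 3, 4, 5, 8
Count = 5

Answer: 5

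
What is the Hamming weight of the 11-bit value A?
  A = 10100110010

10100110010
1-bits at positions (from bit 0 = LSB): 1, 4, 5, 8, 10
Count = 5

Answer: 5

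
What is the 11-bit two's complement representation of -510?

1. Binary of +510:  00111111110
2. Invert bits:     11000000001
3. Add 1:           11000000010

Answer: 11000000010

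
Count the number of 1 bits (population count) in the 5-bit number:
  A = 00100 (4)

00100
1-bits at positions (from bit 0 = LSB): 2
Count = 1

Answer: 1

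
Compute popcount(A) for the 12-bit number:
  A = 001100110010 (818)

001100110010
1-bits at positions (from bit 0 = LSB): 1, 4, 5, 8, 9
Count = 5

Answer: 5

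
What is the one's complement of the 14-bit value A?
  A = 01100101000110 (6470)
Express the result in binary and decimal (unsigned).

Flip each bit (0->1, 1->0):
  01100101000110
  10011010111001

Answer: 10011010111001 (9913)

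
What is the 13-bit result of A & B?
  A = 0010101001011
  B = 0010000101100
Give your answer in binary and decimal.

Apply & to each column (1 only where both bits are 1):
  0010101001011
& 0010000101100
---------------
  0010000001000

Answer: 0010000001000 (1032)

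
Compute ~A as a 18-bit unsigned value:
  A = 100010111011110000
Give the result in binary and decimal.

Flip each bit (0->1, 1->0):
  100010111011110000
  011101000100001111

Answer: 011101000100001111 (119055)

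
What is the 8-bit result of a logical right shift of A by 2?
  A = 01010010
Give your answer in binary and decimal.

Logical shift right by 2: drop the bottom 2 bit(s), prepend 2 zero(s) on the left.
  01010010  ->  keep [010100], discard [10], prepend 00
= 00010100

Answer: 00010100 (20)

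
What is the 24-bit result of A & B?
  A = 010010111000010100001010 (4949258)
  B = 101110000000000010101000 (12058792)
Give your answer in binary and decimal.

Apply & to each column (1 only where both bits are 1):
  010010111000010100001010
& 101110000000000010101000
--------------------------
  000010000000000000001000

Answer: 000010000000000000001000 (524296)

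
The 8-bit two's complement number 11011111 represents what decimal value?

MSB is 1, so the value is negative. Find the magnitude:
1. Invert bits:  00100000
2. Add 1:        00100001  = 33
3. Apply sign:   -33

Answer: -33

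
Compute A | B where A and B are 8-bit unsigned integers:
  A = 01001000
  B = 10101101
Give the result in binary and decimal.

Apply | to each column (1 where either bit is 1):
  01001000
| 10101101
----------
  11101101

Answer: 11101101 (237)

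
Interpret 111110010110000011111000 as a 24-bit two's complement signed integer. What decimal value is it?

MSB is 1, so the value is negative. Find the magnitude:
1. Invert bits:  000001101001111100000111
2. Add 1:        000001101001111100001000  = 433928
3. Apply sign:   -433928

Answer: -433928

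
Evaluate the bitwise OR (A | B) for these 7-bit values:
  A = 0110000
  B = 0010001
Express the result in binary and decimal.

Apply | to each column (1 where either bit is 1):
  0110000
| 0010001
---------
  0110001

Answer: 0110001 (49)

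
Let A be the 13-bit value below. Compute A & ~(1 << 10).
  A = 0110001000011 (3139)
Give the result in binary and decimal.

Mask = ~(1 << 10) = 1101111111111
Bit 10 of A is 1, so AND-ing with the mask clears it to 0.
  0110001000011
& 1101111111111
---------------
  0100001000011

Answer: 0100001000011 (2115)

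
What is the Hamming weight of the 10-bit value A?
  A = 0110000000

0110000000
1-bits at positions (from bit 0 = LSB): 7, 8
Count = 2

Answer: 2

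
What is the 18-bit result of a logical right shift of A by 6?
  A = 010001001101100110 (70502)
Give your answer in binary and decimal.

Logical shift right by 6: drop the bottom 6 bit(s), prepend 6 zero(s) on the left.
  010001001101100110  ->  keep [010001001101], discard [100110], prepend 000000
= 000000010001001101

Answer: 000000010001001101 (1101)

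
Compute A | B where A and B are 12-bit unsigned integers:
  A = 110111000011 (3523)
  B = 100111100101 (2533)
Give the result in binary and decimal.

Apply | to each column (1 where either bit is 1):
  110111000011
| 100111100101
--------------
  110111100111

Answer: 110111100111 (3559)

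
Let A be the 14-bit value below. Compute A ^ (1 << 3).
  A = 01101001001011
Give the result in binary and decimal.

Mask = 1 << 3 = 00000000001000
Bit 3 of A is 1; XOR with the mask flips it to 0.
  01101001001011
^ 00000000001000
----------------
  01101001000011

Answer: 01101001000011 (6723)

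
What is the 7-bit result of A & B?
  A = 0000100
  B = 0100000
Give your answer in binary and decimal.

Apply & to each column (1 only where both bits are 1):
  0000100
& 0100000
---------
  0000000

Answer: 0000000 (0)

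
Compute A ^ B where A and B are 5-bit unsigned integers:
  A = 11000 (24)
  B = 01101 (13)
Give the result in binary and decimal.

Apply ^ to each column (1 where bits differ):
  11000
^ 01101
-------
  10101

Answer: 10101 (21)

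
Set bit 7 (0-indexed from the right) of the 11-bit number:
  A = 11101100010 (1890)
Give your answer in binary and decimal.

Mask = 1 << 7 = 00010000000
Bit 7 of A is 0, so OR-ing with the mask flips it to 1.
  11101100010
| 00010000000
-------------
  11111100010

Answer: 11111100010 (2018)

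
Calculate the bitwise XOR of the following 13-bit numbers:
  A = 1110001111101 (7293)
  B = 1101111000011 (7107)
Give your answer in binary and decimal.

Apply ^ to each column (1 where bits differ):
  1110001111101
^ 1101111000011
---------------
  0011110111110

Answer: 0011110111110 (1982)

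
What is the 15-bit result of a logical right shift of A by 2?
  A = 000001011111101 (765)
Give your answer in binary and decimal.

Logical shift right by 2: drop the bottom 2 bit(s), prepend 2 zero(s) on the left.
  000001011111101  ->  keep [0000010111111], discard [01], prepend 00
= 000000010111111

Answer: 000000010111111 (191)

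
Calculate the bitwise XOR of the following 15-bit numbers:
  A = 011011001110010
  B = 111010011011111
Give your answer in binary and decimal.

Apply ^ to each column (1 where bits differ):
  011011001110010
^ 111010011011111
-----------------
  100001010101101

Answer: 100001010101101 (17069)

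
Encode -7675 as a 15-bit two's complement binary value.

1. Binary of +7675:  001110111111011
2. Invert bits:     110001000000100
3. Add 1:           110001000000101

Answer: 110001000000101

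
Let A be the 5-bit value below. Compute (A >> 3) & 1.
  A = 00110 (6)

Bit 3 is the 4th from the right.
  00110
   ^
That bit is 0.

Answer: 0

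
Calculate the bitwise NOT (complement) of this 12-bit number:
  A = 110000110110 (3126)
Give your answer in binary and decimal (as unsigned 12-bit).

Flip each bit (0->1, 1->0):
  110000110110
  001111001001

Answer: 001111001001 (969)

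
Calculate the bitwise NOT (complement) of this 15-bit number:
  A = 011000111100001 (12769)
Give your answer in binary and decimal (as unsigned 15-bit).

Flip each bit (0->1, 1->0):
  011000111100001
  100111000011110

Answer: 100111000011110 (19998)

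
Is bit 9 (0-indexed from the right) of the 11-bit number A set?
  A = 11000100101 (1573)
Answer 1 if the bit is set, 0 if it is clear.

Bit 9 is the 10th from the right.
  11000100101
   ^
That bit is 1.

Answer: 1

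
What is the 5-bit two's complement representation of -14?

1. Binary of +14:  01110
2. Invert bits:     10001
3. Add 1:           10010

Answer: 10010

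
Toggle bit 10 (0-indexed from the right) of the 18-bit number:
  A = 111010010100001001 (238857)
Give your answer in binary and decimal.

Mask = 1 << 10 = 000000010000000000
Bit 10 of A is 1; XOR with the mask flips it to 0.
  111010010100001001
^ 000000010000000000
--------------------
  111010000100001001

Answer: 111010000100001001 (237833)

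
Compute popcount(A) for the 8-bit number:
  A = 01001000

01001000
1-bits at positions (from bit 0 = LSB): 3, 6
Count = 2

Answer: 2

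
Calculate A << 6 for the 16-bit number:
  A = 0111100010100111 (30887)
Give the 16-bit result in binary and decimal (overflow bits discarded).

Shift left by 6: drop the top 6 bit(s), append 6 zero(s) on the right.
  0111100010100111  ->  discard [011110], keep [0010100111], append 000000
= 0010100111000000

Answer: 0010100111000000 (10688)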